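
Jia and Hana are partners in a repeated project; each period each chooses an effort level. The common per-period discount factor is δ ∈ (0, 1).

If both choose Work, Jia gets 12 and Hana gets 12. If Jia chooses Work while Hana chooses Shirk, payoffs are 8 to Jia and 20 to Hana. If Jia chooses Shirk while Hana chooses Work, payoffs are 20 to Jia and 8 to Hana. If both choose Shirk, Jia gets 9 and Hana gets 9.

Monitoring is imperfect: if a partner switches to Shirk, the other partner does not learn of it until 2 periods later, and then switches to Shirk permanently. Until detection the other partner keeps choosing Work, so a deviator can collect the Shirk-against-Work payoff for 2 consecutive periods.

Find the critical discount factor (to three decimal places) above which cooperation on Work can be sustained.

0.853

A deviator earns 20 for 2 periods, then 9 forever; cooperating earns 12 forever. Multiplying the IC by (1−δ):
12 ≥ 20(1−δ^2) + 9δ^2, so 11·δ^2 ≥ 8 and δ^2 ≥ 8/11.
δ ≥ (8/11)^(1/2) ≈ 0.853.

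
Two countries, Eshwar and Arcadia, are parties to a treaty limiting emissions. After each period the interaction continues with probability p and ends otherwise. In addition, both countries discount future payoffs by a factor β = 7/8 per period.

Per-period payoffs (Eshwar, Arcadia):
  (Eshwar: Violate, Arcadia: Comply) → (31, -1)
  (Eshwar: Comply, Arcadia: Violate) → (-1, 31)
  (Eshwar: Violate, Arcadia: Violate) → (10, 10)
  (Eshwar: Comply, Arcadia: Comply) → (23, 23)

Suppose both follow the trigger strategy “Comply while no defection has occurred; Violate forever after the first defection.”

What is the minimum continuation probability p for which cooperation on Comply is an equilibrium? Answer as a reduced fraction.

With continuation probability p and discount β, the effective per-period discount factor is βp.
Grim-trigger IC: βp ≥ (31−23)/(31−10) = 8/21.
So p ≥ (8/21)/(7/8) = 64/147.

64/147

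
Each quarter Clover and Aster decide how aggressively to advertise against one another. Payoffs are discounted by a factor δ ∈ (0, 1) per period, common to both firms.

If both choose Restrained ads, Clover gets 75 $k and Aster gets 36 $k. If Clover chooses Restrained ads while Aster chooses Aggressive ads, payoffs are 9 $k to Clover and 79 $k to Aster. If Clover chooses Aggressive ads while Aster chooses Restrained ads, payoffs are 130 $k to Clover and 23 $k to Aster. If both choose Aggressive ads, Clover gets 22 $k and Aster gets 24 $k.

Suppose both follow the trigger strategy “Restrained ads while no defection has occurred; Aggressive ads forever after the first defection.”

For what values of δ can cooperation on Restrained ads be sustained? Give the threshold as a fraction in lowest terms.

For Clover: deviation gain 130−75 = 55, per-period punishment loss 75−22 = 53. IC gives δ ≥ 55/108.
For Aster: gain 43, loss 12 per period, so δ ≥ 43/55.
The tighter constraint is Aster's, so cooperation needs δ ≥ 43/55.

43/55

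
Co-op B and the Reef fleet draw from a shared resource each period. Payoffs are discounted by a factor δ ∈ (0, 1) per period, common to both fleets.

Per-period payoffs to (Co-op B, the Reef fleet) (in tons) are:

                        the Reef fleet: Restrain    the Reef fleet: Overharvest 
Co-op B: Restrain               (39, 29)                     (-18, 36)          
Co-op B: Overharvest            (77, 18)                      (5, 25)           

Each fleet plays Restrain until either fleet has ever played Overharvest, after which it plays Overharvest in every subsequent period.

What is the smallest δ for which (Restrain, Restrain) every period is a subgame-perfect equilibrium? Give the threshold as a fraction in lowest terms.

For Co-op B: deviation gain 77−39 = 38, per-period punishment loss 39−5 = 34. IC gives δ ≥ 38/72 = 19/36.
For the Reef fleet: gain 7, loss 4 per period, so δ ≥ 7/11.
The tighter constraint is the Reef fleet's, so cooperation needs δ ≥ 7/11.

7/11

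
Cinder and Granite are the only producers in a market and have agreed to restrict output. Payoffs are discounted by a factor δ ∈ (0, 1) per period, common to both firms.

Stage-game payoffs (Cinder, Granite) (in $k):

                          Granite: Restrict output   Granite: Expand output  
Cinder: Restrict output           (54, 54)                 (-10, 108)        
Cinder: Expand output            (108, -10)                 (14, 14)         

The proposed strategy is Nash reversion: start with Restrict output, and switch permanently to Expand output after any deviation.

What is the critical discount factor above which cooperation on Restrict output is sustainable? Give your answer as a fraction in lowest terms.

One-period gain from deviating is 108 − 54 = 54. The loss is 54 − 14 = 40 in every subsequent period, with present value 40·δ/(1−δ).
Deviation is unprofitable when 40·δ/(1−δ) ≥ 54, i.e. δ/(1−δ) ≥ 27/20.
Equivalently δ ≥ 54/(54+40) = 27/47.

27/47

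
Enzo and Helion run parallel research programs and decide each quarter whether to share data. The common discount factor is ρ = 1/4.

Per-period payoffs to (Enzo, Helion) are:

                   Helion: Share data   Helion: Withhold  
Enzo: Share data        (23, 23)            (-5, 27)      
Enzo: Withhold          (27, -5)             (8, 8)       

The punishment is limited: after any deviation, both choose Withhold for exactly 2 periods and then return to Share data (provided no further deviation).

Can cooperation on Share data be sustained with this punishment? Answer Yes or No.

IC: ρ+…+ρ^2 ≥ (27−23)/(23−8) = 4/15.
At ρ = 1/4: partial sum = 0.3125 ≥ 0.2667. Cooperation sustainable.

Yes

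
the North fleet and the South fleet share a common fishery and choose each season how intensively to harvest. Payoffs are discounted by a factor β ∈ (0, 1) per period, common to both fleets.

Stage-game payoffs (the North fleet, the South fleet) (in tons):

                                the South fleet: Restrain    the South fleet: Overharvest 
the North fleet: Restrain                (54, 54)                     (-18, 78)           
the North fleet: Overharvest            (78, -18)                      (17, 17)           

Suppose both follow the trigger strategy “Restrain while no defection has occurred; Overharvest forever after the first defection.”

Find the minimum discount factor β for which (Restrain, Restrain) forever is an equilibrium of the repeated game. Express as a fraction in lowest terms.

Cooperation forever yields 54 each period: 54/(1−β).
Deviating yields 78 once, then 17 forever: 78 + 17β/(1−β).
No profitable deviation requires 54/(1−β) ≥ 78 + 17β/(1−β).
Multiplying by (1−β): 54 ≥ 78(1−β) + 17β = 78 − 61β.
So 61β ≥ 24, i.e. β ≥ 24/61.

24/61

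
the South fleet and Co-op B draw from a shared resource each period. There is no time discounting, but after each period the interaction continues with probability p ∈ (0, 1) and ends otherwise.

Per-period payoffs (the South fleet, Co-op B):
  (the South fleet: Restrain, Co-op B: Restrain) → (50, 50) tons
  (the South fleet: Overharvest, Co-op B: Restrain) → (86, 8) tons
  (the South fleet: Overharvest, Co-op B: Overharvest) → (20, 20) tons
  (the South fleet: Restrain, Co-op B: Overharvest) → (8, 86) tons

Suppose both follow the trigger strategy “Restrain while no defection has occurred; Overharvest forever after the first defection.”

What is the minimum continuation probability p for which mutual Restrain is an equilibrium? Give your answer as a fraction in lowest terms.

6/11

With no time discounting, the continuation probability p plays the role of the discount factor.
Grim-trigger IC: 50/(1−p) ≥ 86 + 20p/(1−p) ⇒ p ≥ (86−50)/(86−20) = 6/11.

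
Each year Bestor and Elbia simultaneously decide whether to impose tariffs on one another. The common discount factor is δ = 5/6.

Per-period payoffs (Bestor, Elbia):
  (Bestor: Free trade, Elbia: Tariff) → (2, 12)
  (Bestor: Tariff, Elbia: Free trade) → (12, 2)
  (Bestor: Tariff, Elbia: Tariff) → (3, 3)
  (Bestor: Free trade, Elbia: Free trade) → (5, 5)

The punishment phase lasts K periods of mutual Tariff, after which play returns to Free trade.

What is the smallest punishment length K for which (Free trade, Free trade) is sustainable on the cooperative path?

7

Need Σ_{k=1}^{K} δ^k ≥ (12−5)/(5−3) = 3.5000 at δ = 5/6.
At K = 6 the sum is 3.3255 < 3.5000; at K = 7 it is 3.6046 ≥ 3.5000.
So the minimum punishment length is K = 7.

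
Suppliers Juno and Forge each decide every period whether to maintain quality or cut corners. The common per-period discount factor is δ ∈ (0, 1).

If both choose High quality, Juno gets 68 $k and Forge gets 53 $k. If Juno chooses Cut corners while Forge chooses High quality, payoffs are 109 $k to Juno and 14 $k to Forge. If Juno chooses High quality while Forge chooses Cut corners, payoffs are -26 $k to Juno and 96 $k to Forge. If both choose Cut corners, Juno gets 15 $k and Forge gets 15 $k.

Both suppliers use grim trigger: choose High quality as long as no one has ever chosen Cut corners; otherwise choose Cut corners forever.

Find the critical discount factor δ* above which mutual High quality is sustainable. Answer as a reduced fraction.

43/81

Juno's threshold: (109−68)/(109−15) = 41/94.
Forge's threshold: (96−53)/(96−15) = 43/81.
41/94 < 43/81, so Forge binds and δ* = 43/81.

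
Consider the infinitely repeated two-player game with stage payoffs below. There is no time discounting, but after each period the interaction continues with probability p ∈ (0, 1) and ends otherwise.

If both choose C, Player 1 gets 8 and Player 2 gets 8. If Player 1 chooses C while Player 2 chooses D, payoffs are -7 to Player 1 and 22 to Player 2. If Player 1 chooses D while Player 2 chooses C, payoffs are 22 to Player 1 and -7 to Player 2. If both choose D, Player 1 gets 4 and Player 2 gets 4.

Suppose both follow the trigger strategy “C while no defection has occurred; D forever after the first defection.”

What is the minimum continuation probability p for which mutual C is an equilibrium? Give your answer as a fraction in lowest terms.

With no time discounting, the continuation probability p plays the role of the discount factor.
Grim-trigger IC: 8/(1−p) ≥ 22 + 4p/(1−p) ⇒ p ≥ (22−8)/(22−4) = 7/9.

7/9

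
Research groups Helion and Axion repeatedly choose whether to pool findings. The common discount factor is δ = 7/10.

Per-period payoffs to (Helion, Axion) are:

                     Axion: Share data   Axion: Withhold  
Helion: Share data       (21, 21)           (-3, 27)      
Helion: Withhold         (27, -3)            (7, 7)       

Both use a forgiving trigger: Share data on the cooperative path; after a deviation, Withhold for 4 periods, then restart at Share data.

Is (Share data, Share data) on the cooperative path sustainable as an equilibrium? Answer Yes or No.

Yes

A one-shot deviation gives 27 now, then 7 for 4 periods, then back to 21.
Gain from deviating: (27−21) today; loss: (21−7) in each of the next 4 periods.
No-deviation condition: (21−7)(δ+…+δ^4) ≥ 27−21, i.e. δ+…+δ^4 ≥ 3/7.
At δ = 7/10: δ+…+δ^4 = 1.7731 ≥ 0.4286.
So cooperation is sustainable.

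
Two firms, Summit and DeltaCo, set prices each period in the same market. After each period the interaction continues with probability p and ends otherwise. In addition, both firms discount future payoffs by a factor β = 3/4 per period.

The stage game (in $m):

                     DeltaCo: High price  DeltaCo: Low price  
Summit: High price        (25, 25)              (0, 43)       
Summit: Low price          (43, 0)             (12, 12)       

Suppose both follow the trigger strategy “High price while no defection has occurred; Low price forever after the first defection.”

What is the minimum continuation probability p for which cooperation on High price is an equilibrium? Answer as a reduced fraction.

With continuation probability p and discount β, the effective per-period discount factor is βp.
Grim-trigger IC: βp ≥ (43−25)/(43−12) = 18/31.
So p ≥ (18/31)/(3/4) = 24/31.

24/31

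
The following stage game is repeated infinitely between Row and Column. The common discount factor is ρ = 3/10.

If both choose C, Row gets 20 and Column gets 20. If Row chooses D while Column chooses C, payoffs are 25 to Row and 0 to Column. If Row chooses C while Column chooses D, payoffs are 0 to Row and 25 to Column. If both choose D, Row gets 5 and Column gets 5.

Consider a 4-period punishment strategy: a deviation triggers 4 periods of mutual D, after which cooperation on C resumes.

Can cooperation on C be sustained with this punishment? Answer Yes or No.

Yes

A one-shot deviation gives 25 now, then 5 for 4 periods, then back to 20.
Gain from deviating: (25−20) today; loss: (20−5) in each of the next 4 periods.
No-deviation condition: (20−5)(ρ+…+ρ^4) ≥ 25−20, i.e. ρ+…+ρ^4 ≥ 1/3.
At ρ = 3/10: ρ+…+ρ^4 = 0.4251 ≥ 0.3333.
So cooperation is sustainable.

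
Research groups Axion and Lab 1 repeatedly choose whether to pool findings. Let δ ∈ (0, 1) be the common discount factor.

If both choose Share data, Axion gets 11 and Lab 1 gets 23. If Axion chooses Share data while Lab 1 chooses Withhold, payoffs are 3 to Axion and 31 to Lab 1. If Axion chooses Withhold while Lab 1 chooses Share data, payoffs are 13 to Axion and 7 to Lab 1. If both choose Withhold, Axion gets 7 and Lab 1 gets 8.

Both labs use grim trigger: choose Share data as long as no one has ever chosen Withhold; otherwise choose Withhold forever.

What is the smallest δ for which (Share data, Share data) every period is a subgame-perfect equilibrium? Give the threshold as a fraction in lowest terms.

For Axion: deviation gain 13−11 = 2, per-period punishment loss 11−7 = 4. IC gives δ ≥ 2/6 = 1/3.
For Lab 1: gain 8, loss 15 per period, so δ ≥ 8/23.
The tighter constraint is Lab 1's, so cooperation needs δ ≥ 8/23.

8/23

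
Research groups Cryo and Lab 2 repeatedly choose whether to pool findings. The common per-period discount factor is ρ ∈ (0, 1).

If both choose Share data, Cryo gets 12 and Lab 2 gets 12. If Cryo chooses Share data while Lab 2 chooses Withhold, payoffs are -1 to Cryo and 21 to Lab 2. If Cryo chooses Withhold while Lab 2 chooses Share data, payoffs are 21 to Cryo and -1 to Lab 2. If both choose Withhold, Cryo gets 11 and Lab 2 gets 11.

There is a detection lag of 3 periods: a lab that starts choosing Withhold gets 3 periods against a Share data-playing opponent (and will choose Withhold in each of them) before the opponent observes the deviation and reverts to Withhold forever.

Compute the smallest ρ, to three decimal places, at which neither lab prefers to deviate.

A deviator earns 21 for 3 periods, then 11 forever; cooperating earns 12 forever. Multiplying the IC by (1−ρ):
12 ≥ 21(1−ρ^3) + 11ρ^3, so 10·ρ^3 ≥ 9 and ρ^3 ≥ 9/10.
ρ ≥ (9/10)^(1/3) ≈ 0.965.

0.965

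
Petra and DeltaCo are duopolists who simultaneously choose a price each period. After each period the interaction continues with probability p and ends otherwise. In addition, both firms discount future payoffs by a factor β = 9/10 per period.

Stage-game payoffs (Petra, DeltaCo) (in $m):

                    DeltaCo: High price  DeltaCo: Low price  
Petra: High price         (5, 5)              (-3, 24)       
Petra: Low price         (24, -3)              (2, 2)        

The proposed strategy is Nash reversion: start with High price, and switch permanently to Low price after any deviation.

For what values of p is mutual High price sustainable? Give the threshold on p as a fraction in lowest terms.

95/99

With continuation probability p and discount β, the effective per-period discount factor is βp.
Grim-trigger IC: βp ≥ (24−5)/(24−2) = 19/22.
So p ≥ (19/22)/(9/10) = 95/99.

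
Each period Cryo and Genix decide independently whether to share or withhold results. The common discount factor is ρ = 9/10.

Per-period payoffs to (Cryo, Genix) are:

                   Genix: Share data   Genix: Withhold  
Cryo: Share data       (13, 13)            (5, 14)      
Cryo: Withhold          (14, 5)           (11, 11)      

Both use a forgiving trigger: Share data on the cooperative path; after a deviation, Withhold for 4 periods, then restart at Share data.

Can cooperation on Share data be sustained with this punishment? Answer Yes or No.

Yes

IC: ρ+…+ρ^4 ≥ (14−13)/(13−11) = 1/2.
At ρ = 9/10: partial sum = 3.0951 ≥ 0.5000. Cooperation sustainable.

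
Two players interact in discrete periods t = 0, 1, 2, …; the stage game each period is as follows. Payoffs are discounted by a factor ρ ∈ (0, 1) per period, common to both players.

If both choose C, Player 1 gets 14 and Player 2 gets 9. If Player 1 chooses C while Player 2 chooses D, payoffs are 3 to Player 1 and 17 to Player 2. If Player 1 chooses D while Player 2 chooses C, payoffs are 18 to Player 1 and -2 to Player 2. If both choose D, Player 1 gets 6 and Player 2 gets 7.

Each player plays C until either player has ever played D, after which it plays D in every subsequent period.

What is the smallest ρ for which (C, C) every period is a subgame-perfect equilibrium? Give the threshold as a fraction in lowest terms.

Player 1: cooperation gives 14 each period; deviation gives 18 once then 6 forever.
  14/(1−ρ) ≥ 18 + 6ρ/(1−ρ) ⇒ ρ ≥ 4/12 = 1/3.
Player 2: cooperation gives 9 each period; deviation gives 17 once then 7 forever.
  ρ ≥ 8/10 = 4/5.
Both must hold, so the binding constraint is Player 2's: ρ ≥ 4/5.

4/5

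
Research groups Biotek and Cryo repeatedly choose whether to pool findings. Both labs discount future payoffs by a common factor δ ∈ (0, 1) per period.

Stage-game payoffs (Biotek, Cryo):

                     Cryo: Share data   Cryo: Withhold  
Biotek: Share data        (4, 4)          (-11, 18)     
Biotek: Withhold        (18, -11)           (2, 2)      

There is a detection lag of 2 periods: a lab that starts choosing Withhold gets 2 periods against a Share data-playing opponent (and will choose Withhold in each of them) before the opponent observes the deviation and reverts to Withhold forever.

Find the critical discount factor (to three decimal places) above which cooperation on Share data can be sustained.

Deviating for the 2 undetected periods gains 18−4 = 14 per period over cooperation, then loses 4−2 = 2 per period forever once punishment starts.
Gain: 14(1 + δ + … + δ^1); loss: 2·δ^2/(1−δ).
No profitable deviation ⇔ 14(1−δ^2) ≤ 2·δ^2, i.e. δ^2 ≥ 14/(14+2) = 7/8.
Hence δ ≥ (7/8)^(1/2) ≈ 0.935.

0.935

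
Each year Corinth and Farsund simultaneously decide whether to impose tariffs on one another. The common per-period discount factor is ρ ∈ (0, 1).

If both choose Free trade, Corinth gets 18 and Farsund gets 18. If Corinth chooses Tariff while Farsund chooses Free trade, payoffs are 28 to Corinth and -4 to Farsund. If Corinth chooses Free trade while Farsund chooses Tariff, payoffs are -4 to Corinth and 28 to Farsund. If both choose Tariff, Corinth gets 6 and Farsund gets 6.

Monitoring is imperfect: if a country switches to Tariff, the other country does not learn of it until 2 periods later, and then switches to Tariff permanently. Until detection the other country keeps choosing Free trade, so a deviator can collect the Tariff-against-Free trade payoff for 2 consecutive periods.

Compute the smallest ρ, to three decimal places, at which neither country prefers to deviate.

Deviating for the 2 undetected periods gains 28−18 = 10 per period over cooperation, then loses 18−6 = 12 per period forever once punishment starts.
Gain: 10(1 + ρ + … + ρ^1); loss: 12·ρ^2/(1−ρ).
No profitable deviation ⇔ 10(1−ρ^2) ≤ 12·ρ^2, i.e. ρ^2 ≥ 10/(10+12) = 5/11.
Hence ρ ≥ (5/11)^(1/2) ≈ 0.674.

0.674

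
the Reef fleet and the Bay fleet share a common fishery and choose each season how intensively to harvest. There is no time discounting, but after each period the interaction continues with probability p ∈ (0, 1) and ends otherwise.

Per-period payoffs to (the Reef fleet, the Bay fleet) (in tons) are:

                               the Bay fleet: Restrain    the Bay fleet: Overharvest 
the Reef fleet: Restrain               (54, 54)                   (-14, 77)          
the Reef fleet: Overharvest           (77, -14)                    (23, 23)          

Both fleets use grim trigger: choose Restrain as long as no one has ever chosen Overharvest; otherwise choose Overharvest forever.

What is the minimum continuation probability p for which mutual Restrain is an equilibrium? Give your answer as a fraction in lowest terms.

23/54

With no time discounting, the continuation probability p plays the role of the discount factor.
Grim-trigger IC: 54/(1−p) ≥ 77 + 23p/(1−p) ⇒ p ≥ (77−54)/(77−23) = 23/54.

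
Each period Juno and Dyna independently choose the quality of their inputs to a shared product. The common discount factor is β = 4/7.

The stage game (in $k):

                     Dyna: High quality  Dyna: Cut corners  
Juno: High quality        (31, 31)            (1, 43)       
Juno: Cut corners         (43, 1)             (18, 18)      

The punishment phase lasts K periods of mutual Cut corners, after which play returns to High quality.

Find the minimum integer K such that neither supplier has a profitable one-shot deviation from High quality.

Need Σ_{k=1}^{K} β^k ≥ (43−31)/(31−18) = 0.9231 at β = 4/7.
At K = 2 the sum is 0.8980 < 0.9231; at K = 3 it is 1.0845 ≥ 0.9231.
So the minimum punishment length is K = 3.

3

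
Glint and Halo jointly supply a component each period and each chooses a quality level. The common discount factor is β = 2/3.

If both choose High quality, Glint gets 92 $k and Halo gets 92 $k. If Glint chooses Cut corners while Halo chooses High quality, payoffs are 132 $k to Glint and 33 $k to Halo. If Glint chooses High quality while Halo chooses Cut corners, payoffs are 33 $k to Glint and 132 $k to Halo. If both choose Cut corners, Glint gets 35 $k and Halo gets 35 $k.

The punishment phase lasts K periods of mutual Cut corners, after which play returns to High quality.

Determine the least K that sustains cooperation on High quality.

IC: β(1−β^K)/(1−β) ≥ (132−92)/(92−35) = 40/57.
With β = 2/3: need 1 − β^K ≥ 40/57·(1−2/3)/(2/3), i.e. β^K ≤ 0.6491.
Since (2/3)^1 = 0.6667 and (2/3)^2 = 0.4444, the smallest such K is 2.

2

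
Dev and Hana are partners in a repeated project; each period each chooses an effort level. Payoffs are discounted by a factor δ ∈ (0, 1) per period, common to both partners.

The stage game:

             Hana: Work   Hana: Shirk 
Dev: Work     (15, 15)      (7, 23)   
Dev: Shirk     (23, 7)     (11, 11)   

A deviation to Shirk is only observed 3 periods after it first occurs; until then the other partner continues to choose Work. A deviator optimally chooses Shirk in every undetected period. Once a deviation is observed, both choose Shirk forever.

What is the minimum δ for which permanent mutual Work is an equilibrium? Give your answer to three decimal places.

0.874

The best deviation is to choose Shirk for all 3 undetected periods, earning 23 each, then 11 forever once detected.
Deviation value: 23(1−δ^3)/(1−δ) + 11δ^3/(1−δ); cooperation value: 15/(1−δ).
IC: 15 ≥ 23(1−δ^3) + 11δ^3 = 23 − 12δ^3.
So δ^3 ≥ 8/12 = 2/3, giving δ ≥ (2/3)^(1/3) ≈ 0.874.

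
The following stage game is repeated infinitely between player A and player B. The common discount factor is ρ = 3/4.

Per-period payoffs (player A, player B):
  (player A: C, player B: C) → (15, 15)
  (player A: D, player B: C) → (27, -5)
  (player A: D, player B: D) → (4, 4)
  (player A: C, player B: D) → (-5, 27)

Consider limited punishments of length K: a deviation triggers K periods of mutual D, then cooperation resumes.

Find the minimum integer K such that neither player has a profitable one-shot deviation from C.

2

No profitable deviation requires (15−4)(ρ+…+ρ^K) ≥ 27−15, i.e. ρ+…+ρ^K ≥ 12/11 ≈ 1.0909.
With ρ = 3/4, the partial sums are K=1: 0.7500, K=2: 1.3125.
K = 2 is the first length at which the sum reaches 1.0909.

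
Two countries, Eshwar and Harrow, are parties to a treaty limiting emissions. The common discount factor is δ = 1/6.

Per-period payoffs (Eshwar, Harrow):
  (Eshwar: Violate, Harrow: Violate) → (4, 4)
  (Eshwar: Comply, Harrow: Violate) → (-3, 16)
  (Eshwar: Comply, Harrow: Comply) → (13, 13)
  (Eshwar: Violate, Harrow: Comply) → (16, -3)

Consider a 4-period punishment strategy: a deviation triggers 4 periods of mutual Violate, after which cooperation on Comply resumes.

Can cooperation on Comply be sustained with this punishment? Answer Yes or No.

No

IC: δ+…+δ^4 ≥ (16−13)/(13−4) = 1/3.
At δ = 1/6: partial sum = 0.1998 < 0.3333. Cooperation not sustainable.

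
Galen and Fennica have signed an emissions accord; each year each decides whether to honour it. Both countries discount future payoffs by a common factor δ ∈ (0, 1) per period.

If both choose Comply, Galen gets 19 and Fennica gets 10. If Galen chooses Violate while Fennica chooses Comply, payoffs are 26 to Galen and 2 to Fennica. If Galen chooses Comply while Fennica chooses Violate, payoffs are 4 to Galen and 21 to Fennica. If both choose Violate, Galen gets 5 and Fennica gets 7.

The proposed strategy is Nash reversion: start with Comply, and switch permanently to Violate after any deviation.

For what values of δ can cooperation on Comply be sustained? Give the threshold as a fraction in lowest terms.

11/14

For Galen: deviation gain 26−19 = 7, per-period punishment loss 19−5 = 14. IC gives δ ≥ 7/21 = 1/3.
For Fennica: gain 11, loss 3 per period, so δ ≥ 11/14.
The tighter constraint is Fennica's, so cooperation needs δ ≥ 11/14.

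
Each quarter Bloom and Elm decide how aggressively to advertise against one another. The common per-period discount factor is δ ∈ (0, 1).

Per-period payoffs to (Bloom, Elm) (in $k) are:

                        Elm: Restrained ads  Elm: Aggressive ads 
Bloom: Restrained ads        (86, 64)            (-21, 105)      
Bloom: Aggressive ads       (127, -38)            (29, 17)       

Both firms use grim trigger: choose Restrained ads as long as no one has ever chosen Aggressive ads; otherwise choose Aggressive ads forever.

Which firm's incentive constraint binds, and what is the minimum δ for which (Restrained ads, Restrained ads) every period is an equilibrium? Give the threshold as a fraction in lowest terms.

Elm; δ ≥ 41/88

Bloom's threshold: (127−86)/(127−29) = 41/98.
Elm's threshold: (105−64)/(105−17) = 41/88.
41/98 < 41/88, so Elm binds and δ* = 41/88.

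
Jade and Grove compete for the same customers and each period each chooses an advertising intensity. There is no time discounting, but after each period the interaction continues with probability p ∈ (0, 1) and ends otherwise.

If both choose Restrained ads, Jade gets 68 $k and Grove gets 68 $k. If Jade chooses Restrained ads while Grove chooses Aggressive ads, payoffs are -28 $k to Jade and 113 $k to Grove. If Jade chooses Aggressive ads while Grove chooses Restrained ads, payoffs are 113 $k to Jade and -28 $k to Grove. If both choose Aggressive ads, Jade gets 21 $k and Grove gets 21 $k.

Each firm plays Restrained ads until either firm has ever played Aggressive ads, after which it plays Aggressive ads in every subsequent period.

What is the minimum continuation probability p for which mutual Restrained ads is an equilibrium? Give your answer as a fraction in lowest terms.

Expected cooperation value is 68 + p·68 + p²·68 + … = 68/(1−p); deviation gives 113 + p·21/(1−p).
68 ≥ 113(1−p) + 21p ⇒ 92p ≥ 45 ⇒ p ≥ 45/92.

45/92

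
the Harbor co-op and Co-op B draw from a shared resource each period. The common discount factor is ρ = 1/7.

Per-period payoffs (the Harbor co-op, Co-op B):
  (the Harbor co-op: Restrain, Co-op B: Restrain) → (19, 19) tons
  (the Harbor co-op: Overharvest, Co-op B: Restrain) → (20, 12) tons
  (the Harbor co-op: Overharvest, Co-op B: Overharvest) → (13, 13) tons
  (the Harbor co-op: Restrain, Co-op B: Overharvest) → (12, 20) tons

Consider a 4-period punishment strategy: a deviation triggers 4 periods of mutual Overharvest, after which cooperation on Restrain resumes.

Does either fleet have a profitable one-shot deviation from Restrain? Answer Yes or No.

A one-shot deviation gives 20 now, then 13 for 4 periods, then back to 19.
Gain from deviating: (20−19) today; loss: (19−13) in each of the next 4 periods.
No-deviation condition: (19−13)(ρ+…+ρ^4) ≥ 20−19, i.e. ρ+…+ρ^4 ≥ 1/6.
At ρ = 1/7: ρ+…+ρ^4 = 0.1666 < 0.1667.
So cooperation is not sustainable.

Yes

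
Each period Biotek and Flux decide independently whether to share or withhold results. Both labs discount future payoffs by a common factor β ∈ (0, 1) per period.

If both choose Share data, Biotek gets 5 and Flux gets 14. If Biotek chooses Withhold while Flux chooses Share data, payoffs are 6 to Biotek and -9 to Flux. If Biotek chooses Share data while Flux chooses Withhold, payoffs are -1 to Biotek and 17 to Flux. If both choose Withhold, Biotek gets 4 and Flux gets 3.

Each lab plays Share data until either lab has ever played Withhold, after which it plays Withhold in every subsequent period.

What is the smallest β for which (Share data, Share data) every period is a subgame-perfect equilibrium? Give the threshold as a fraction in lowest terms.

1/2

Biotek: cooperation gives 5 each period; deviation gives 6 once then 4 forever.
  5/(1−β) ≥ 6 + 4β/(1−β) ⇒ β ≥ 1/2.
Flux: cooperation gives 14 each period; deviation gives 17 once then 3 forever.
  β ≥ 3/14.
Both must hold, so the binding constraint is Biotek's: β ≥ 1/2.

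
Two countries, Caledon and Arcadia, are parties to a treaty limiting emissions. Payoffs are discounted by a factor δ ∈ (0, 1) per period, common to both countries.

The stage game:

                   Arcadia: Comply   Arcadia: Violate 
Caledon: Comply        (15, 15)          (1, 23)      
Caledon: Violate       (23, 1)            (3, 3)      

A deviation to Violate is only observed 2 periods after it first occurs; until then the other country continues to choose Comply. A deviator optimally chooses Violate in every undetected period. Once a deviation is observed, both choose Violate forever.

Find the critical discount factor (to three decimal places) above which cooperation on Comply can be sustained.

A deviator earns 23 for 2 periods, then 3 forever; cooperating earns 15 forever. Multiplying the IC by (1−δ):
15 ≥ 23(1−δ^2) + 3δ^2, so 20·δ^2 ≥ 8 and δ^2 ≥ 2/5.
δ ≥ (2/5)^(1/2) ≈ 0.632.

0.632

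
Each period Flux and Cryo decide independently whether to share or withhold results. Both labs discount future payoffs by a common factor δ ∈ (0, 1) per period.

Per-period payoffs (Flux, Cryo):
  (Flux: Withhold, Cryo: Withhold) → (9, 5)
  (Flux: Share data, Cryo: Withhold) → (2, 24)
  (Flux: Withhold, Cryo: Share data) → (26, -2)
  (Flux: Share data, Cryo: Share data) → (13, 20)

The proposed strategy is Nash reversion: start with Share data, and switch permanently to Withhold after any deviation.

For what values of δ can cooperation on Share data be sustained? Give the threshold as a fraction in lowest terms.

Flux: cooperation gives 13 each period; deviation gives 26 once then 9 forever.
  13/(1−δ) ≥ 26 + 9δ/(1−δ) ⇒ δ ≥ 13/17.
Cryo: cooperation gives 20 each period; deviation gives 24 once then 5 forever.
  δ ≥ 4/19.
Both must hold, so the binding constraint is Flux's: δ ≥ 13/17.

13/17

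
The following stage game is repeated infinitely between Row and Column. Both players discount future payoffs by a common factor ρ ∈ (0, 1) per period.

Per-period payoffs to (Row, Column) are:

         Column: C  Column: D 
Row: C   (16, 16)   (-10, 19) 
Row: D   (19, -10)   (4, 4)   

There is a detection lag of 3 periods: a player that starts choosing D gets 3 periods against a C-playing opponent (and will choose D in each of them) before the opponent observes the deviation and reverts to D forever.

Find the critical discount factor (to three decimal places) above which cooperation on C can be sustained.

The best deviation is to choose D for all 3 undetected periods, earning 19 each, then 4 forever once detected.
Deviation value: 19(1−ρ^3)/(1−ρ) + 4ρ^3/(1−ρ); cooperation value: 16/(1−ρ).
IC: 16 ≥ 19(1−ρ^3) + 4ρ^3 = 19 − 15ρ^3.
So ρ^3 ≥ 3/15 = 1/5, giving ρ ≥ (1/5)^(1/3) ≈ 0.585.

0.585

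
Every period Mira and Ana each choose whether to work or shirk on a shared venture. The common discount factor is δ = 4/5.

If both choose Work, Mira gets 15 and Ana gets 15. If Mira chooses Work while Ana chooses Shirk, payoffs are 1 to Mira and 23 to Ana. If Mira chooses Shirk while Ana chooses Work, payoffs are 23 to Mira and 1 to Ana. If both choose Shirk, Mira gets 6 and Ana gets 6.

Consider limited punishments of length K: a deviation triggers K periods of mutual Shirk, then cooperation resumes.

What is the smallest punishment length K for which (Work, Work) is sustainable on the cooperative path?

No profitable deviation requires (15−6)(δ+…+δ^K) ≥ 23−15, i.e. δ+…+δ^K ≥ 8/9 ≈ 0.8889.
With δ = 4/5, the partial sums are K=1: 0.8000, K=2: 1.4400.
K = 2 is the first length at which the sum reaches 0.8889.

2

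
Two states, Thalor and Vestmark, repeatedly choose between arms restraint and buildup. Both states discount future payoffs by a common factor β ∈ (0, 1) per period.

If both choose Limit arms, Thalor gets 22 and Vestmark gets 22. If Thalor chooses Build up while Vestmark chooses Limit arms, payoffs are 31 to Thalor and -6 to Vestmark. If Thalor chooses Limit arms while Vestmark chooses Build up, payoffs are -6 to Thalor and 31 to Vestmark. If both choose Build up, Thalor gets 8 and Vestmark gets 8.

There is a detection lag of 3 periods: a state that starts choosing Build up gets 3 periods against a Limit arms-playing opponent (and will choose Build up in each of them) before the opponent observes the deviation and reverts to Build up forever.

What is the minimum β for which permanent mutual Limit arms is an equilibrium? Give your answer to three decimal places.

Deviating for the 3 undetected periods gains 31−22 = 9 per period over cooperation, then loses 22−8 = 14 per period forever once punishment starts.
Gain: 9(1 + β + … + β^2); loss: 14·β^3/(1−β).
No profitable deviation ⇔ 9(1−β^3) ≤ 14·β^3, i.e. β^3 ≥ 9/(9+14) = 9/23.
Hence β ≥ (9/23)^(1/3) ≈ 0.731.

0.731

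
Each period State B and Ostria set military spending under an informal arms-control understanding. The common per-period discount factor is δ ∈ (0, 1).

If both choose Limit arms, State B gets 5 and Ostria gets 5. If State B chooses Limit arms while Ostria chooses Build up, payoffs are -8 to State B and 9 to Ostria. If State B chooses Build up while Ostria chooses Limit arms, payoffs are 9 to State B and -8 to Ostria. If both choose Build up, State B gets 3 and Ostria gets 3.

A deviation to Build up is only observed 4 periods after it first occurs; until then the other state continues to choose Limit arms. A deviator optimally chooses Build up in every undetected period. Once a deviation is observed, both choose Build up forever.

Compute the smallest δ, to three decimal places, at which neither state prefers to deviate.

Deviating for the 4 undetected periods gains 9−5 = 4 per period over cooperation, then loses 5−3 = 2 per period forever once punishment starts.
Gain: 4(1 + δ + … + δ^3); loss: 2·δ^4/(1−δ).
No profitable deviation ⇔ 4(1−δ^4) ≤ 2·δ^4, i.e. δ^4 ≥ 4/(4+2) = 2/3.
Hence δ ≥ (2/3)^(1/4) ≈ 0.904.

0.904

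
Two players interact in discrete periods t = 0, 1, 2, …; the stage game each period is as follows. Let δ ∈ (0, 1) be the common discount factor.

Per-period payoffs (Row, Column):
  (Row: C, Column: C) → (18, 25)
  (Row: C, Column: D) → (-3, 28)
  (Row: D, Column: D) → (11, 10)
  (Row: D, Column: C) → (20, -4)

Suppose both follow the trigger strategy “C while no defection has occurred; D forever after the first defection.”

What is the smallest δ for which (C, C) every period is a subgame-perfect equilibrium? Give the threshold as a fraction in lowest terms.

Row: cooperation gives 18 each period; deviation gives 20 once then 11 forever.
  18/(1−δ) ≥ 20 + 11δ/(1−δ) ⇒ δ ≥ 2/9.
Column: cooperation gives 25 each period; deviation gives 28 once then 10 forever.
  δ ≥ 3/18 = 1/6.
Both must hold, so the binding constraint is Row's: δ ≥ 2/9.

2/9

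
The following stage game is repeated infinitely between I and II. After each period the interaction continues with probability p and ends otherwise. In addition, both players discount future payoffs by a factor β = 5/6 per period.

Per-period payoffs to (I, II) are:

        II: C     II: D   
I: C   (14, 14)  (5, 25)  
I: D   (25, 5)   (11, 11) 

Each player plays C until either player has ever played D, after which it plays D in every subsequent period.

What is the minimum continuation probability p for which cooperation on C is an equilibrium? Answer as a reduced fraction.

Expected continuation weight on next period's payoff is β·p = 5/6·p, which plays the role of the discount factor.
Cooperation requires 5/6·p ≥ (25−14)/(25−11) = 11/14, hence p ≥ 33/35.

33/35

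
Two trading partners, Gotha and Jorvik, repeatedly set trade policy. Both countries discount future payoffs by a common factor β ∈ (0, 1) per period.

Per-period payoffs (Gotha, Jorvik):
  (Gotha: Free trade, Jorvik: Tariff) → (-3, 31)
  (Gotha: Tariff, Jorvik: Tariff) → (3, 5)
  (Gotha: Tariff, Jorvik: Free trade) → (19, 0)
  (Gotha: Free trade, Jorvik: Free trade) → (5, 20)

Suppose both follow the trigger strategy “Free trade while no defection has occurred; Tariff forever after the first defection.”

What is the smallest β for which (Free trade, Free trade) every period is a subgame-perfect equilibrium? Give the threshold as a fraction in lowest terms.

Gotha's threshold: (19−5)/(19−3) = 7/8.
Jorvik's threshold: (31−20)/(31−5) = 11/26.
7/8 > 11/26, so Gotha binds and β* = 7/8.

7/8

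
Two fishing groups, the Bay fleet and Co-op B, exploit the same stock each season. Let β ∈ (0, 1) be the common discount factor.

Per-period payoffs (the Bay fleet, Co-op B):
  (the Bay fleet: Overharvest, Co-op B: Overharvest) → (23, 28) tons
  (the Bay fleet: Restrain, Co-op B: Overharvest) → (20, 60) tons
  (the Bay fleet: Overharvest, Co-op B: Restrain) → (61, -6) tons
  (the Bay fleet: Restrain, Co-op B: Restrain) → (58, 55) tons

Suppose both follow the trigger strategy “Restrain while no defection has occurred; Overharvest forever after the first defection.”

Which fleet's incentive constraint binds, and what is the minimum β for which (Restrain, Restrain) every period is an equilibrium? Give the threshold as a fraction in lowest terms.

Co-op B; β ≥ 5/32

the Bay fleet's threshold: (61−58)/(61−23) = 3/38.
Co-op B's threshold: (60−55)/(60−28) = 5/32.
3/38 < 5/32, so Co-op B binds and β* = 5/32.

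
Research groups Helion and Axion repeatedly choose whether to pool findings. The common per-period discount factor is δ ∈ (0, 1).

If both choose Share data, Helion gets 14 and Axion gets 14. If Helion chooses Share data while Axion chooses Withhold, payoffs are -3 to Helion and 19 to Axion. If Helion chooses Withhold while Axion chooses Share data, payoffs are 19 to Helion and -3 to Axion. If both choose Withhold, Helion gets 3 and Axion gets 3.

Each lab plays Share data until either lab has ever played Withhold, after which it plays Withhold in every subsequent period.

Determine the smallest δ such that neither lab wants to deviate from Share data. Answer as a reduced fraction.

14/(1−δ) ≥ 19 + 3δ/(1−δ)
14 ≥ 19 − 16δ
δ ≥ 5/16.

5/16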